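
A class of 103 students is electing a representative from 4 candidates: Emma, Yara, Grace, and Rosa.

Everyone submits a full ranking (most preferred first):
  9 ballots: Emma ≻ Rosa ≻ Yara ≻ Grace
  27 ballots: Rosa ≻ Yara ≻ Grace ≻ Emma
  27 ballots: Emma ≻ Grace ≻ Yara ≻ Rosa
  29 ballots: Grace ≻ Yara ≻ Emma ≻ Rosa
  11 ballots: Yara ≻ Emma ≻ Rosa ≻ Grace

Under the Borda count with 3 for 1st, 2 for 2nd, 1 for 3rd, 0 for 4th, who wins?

Yara

Emma: 9×3 + 27×0 + 27×3 + 29×1 + 11×2 = 159
Yara: 9×1 + 27×2 + 27×1 + 29×2 + 11×3 = 181
Grace: 9×0 + 27×1 + 27×2 + 29×3 + 11×0 = 168
Rosa: 9×2 + 27×3 + 27×0 + 29×0 + 11×1 = 110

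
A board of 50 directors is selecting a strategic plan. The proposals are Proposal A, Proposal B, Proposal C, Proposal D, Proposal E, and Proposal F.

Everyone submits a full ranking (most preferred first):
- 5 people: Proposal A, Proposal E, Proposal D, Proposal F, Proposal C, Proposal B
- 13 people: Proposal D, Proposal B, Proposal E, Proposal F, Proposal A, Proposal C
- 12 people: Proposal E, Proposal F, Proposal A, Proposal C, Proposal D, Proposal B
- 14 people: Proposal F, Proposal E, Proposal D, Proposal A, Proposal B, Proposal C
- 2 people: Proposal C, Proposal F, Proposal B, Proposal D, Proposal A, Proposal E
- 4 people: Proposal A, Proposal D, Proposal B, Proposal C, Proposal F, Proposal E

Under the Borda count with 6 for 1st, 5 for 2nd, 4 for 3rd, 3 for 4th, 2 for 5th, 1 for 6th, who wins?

Proposal A: 5×6 + 13×2 + 12×4 + 14×3 + 2×2 + 4×6 = 174
Proposal B: 5×1 + 13×5 + 12×1 + 14×2 + 2×4 + 4×4 = 134
Proposal C: 5×2 + 13×1 + 12×3 + 14×1 + 2×6 + 4×3 = 97
Proposal D: 5×4 + 13×6 + 12×2 + 14×4 + 2×3 + 4×5 = 204
Proposal E: 5×5 + 13×4 + 12×6 + 14×5 + 2×1 + 4×1 = 225
Proposal F: 5×3 + 13×3 + 12×5 + 14×6 + 2×5 + 4×2 = 216

Proposal E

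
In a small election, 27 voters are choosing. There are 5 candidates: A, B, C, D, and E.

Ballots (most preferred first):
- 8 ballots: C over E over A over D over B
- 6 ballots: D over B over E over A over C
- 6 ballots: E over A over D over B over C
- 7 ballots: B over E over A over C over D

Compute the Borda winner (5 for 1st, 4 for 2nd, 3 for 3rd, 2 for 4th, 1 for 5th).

E

A: 8×3 + 6×2 + 6×4 + 7×3 = 81
B: 8×1 + 6×4 + 6×2 + 7×5 = 79
C: 8×5 + 6×1 + 6×1 + 7×2 = 66
D: 8×2 + 6×5 + 6×3 + 7×1 = 71
E: 8×4 + 6×3 + 6×5 + 7×4 = 108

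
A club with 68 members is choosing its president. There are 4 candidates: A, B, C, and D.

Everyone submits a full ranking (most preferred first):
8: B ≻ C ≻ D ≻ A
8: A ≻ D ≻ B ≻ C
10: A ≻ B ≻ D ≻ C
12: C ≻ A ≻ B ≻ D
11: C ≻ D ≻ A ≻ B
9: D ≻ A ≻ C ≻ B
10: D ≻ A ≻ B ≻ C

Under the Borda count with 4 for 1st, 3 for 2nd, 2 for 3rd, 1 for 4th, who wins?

A

A: 8×1 + 8×4 + 10×4 + 12×3 + 11×2 + 9×3 + 10×3 = 195
B: 8×4 + 8×2 + 10×3 + 12×2 + 11×1 + 9×1 + 10×2 = 142
C: 8×3 + 8×1 + 10×1 + 12×4 + 11×4 + 9×2 + 10×1 = 162
D: 8×2 + 8×3 + 10×2 + 12×1 + 11×3 + 9×4 + 10×4 = 181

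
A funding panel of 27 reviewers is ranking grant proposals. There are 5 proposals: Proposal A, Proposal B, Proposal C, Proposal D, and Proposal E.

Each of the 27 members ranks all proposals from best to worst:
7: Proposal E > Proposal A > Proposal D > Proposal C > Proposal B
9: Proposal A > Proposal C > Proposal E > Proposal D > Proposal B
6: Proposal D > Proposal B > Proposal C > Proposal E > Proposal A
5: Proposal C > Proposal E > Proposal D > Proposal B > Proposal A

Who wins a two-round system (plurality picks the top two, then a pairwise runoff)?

Round 1 first-place votes: Proposal A 9, Proposal B 0, Proposal C 5, Proposal D 6, Proposal E 7. Proposal A and Proposal E advance.
Runoff: Proposal A is ranked above Proposal E on 9 ballots, Proposal E above Proposal A on 18.

Proposal E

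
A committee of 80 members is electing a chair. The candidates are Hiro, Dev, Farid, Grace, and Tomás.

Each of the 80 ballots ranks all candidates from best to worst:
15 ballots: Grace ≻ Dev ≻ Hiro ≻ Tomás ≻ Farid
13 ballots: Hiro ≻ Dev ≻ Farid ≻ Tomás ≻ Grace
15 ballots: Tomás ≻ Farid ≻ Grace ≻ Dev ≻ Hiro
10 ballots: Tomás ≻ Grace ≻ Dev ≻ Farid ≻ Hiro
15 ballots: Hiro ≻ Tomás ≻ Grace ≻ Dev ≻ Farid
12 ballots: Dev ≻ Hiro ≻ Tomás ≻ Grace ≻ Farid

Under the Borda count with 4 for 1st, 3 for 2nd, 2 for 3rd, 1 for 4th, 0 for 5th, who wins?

Tomás

Hiro: 15×2 + 13×4 + 15×0 + 10×0 + 15×4 + 12×3 = 178
Dev: 15×3 + 13×3 + 15×1 + 10×2 + 15×1 + 12×4 = 182
Farid: 15×0 + 13×2 + 15×3 + 10×1 + 15×0 + 12×0 = 81
Grace: 15×4 + 13×0 + 15×2 + 10×3 + 15×2 + 12×1 = 162
Tomás: 15×1 + 13×1 + 15×4 + 10×4 + 15×3 + 12×2 = 197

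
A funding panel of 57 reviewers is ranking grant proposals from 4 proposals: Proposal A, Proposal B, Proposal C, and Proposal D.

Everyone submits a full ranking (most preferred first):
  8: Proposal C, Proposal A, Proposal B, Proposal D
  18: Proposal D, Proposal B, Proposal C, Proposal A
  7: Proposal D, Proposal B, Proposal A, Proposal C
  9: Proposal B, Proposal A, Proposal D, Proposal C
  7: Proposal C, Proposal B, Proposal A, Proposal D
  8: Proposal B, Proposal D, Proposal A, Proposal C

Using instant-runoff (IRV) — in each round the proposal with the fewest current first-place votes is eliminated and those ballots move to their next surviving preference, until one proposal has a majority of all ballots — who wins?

Proposal B

Round 1: Proposal A 0, Proposal B 17, Proposal C 15, Proposal D 25. Proposal A eliminated.
Round 2: Proposal B 17, Proposal C 15, Proposal D 25. Proposal C eliminated.
Round 3: Proposal B 32, Proposal D 25. Proposal B has a majority (≥29).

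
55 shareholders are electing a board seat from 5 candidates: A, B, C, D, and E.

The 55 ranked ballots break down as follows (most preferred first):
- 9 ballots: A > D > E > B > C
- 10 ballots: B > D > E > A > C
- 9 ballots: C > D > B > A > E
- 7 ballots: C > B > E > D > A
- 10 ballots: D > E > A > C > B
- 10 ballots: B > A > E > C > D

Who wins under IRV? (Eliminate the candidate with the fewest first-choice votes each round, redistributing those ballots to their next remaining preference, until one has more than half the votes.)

D

Round 1: A 9, B 20, C 16, D 10, E 0. E eliminated.
Round 2: A 9, B 20, C 16, D 10. A eliminated.
Round 3: B 20, C 16, D 19. C eliminated.
Round 4: B 27, D 28. D has a majority (≥28).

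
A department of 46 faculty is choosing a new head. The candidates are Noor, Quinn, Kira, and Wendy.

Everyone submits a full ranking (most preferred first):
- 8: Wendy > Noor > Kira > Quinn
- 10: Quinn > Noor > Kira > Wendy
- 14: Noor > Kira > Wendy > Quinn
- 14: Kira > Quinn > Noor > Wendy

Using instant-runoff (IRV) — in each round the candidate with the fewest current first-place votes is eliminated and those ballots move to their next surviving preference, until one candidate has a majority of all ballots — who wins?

Round 1: Noor 14, Quinn 10, Kira 14, Wendy 8. Wendy eliminated.
Round 2: Noor 22, Quinn 10, Kira 14. Quinn eliminated.
Round 3: Noor 32, Kira 14. Noor has a majority (≥24).

Noor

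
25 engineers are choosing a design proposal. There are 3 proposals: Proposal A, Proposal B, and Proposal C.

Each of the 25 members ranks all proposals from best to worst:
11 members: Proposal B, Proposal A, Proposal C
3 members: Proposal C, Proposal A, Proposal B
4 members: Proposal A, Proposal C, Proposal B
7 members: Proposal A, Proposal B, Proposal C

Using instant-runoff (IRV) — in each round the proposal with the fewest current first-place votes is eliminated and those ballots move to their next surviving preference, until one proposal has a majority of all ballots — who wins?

Proposal A

Round 1: Proposal A 11, Proposal B 11, Proposal C 3. Proposal C eliminated.
Round 2: Proposal A 14, Proposal B 11. Proposal A has a majority (≥13).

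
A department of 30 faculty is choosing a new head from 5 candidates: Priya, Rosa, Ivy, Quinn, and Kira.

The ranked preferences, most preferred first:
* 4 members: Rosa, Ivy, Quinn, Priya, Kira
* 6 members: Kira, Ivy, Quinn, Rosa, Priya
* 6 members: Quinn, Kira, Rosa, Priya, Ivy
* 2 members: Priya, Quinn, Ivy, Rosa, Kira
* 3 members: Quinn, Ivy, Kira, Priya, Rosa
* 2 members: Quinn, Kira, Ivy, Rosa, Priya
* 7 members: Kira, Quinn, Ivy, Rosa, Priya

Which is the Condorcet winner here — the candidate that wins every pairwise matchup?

Quinn vs Priya: 28–2
Quinn vs Rosa: 26–4
Quinn vs Ivy: 20–10
Quinn vs Kira: 17–13
Quinn beats every other candidate.

Quinn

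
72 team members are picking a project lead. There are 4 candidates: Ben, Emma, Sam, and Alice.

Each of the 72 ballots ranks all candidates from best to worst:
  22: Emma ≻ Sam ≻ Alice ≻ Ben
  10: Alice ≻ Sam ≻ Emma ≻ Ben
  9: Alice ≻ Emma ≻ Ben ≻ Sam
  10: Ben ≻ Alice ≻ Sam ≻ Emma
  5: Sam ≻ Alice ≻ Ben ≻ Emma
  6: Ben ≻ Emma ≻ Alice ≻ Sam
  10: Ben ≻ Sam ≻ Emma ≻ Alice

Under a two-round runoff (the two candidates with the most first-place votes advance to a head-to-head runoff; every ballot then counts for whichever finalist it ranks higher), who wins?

Round 1 first-place votes: Ben 26, Emma 22, Sam 5, Alice 19. Ben and Emma advance.
Runoff: Ben is ranked above Emma on 31 ballots, Emma above Ben on 41.

Emma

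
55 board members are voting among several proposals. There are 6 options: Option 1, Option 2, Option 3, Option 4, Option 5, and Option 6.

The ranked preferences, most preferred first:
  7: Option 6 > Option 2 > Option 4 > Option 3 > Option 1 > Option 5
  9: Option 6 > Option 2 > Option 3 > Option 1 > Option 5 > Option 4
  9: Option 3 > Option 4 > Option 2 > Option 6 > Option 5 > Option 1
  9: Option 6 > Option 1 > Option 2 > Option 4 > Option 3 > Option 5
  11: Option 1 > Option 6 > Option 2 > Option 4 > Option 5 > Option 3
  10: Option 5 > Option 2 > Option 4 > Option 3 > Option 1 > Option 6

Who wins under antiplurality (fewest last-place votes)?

Option 2

Last-place votes: Option 1 9, Option 2 0, Option 3 11, Option 4 9, Option 5 16, Option 6 10.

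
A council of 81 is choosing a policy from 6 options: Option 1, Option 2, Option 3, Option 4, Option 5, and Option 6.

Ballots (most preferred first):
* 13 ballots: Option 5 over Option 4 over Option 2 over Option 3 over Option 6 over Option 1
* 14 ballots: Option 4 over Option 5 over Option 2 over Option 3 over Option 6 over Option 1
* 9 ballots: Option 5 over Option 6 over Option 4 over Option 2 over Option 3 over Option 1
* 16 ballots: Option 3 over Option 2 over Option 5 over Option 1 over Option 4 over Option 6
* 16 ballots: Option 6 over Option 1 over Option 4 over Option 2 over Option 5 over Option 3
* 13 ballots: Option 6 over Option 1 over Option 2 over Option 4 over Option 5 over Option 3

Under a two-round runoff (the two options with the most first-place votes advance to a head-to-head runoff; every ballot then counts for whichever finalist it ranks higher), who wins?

Round 1 first-place votes: Option 1 0, Option 2 0, Option 3 16, Option 4 14, Option 5 22, Option 6 29. Option 6 and Option 5 advance.
Runoff: Option 6 is ranked above Option 5 on 29 ballots, Option 5 above Option 6 on 52.

Option 5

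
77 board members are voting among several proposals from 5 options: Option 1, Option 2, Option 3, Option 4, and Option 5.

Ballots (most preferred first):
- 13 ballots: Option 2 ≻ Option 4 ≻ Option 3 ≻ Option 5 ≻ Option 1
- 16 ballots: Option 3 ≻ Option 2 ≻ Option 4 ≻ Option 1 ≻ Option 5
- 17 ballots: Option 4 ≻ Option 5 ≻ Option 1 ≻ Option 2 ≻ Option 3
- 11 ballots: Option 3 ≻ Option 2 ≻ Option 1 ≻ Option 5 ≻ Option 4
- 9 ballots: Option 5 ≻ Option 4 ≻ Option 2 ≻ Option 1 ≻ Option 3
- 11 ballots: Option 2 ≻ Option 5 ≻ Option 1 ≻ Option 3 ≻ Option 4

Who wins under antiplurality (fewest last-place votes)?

Last-place votes: Option 1 13, Option 2 0, Option 3 26, Option 4 22, Option 5 16.

Option 2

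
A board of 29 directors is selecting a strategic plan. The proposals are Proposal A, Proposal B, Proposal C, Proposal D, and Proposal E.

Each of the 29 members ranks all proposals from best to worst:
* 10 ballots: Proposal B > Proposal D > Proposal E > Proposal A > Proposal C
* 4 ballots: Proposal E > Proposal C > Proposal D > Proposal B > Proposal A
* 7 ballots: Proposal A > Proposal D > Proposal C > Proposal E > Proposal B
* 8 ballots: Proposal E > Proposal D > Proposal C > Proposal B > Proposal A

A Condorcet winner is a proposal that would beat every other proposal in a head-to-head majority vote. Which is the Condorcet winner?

Proposal D

Proposal D vs Proposal A: 22–7
Proposal D vs Proposal B: 19–10
Proposal D vs Proposal C: 25–4
Proposal D vs Proposal E: 17–12
Proposal D beats every other proposal.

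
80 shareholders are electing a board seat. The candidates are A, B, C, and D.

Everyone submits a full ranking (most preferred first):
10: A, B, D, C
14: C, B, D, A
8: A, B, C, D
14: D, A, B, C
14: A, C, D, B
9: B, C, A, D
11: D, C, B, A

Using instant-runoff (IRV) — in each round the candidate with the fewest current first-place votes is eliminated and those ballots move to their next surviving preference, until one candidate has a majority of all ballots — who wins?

A

Round 1: A 32, B 9, C 14, D 25. B eliminated.
Round 2: A 32, C 23, D 25. C eliminated.
Round 3: A 41, D 39. A has a majority (≥41).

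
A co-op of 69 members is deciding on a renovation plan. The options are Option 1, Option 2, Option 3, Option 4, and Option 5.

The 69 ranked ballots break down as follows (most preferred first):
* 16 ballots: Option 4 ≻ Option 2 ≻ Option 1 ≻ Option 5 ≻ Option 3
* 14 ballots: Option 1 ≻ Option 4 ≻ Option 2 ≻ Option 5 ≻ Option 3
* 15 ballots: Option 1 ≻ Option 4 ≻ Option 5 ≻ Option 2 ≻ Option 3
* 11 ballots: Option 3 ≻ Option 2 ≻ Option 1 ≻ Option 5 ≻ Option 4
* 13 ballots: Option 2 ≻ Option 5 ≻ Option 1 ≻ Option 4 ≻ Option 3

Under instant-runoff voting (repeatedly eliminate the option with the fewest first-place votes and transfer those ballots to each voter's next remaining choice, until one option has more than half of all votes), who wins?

Option 2

Round 1: Option 1 29, Option 2 13, Option 3 11, Option 4 16, Option 5 0. Option 5 eliminated.
Round 2: Option 1 29, Option 2 13, Option 3 11, Option 4 16. Option 3 eliminated.
Round 3: Option 1 29, Option 2 24, Option 4 16. Option 4 eliminated.
Round 4: Option 1 29, Option 2 40. Option 2 has a majority (≥35).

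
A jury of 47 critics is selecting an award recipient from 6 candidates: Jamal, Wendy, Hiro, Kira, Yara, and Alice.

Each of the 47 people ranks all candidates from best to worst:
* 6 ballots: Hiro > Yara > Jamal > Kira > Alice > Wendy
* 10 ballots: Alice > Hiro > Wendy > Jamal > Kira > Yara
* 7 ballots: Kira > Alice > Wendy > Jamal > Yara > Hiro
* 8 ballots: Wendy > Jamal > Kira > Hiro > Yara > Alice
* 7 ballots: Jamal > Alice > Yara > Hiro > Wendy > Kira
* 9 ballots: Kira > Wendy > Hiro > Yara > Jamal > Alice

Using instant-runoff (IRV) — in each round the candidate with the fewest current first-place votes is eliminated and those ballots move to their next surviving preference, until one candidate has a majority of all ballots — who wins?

Jamal

Round 1: Jamal 7, Wendy 8, Hiro 6, Kira 16, Yara 0, Alice 10. Yara eliminated.
Round 2: Jamal 7, Wendy 8, Hiro 6, Kira 16, Alice 10. Hiro eliminated.
Round 3: Jamal 13, Wendy 8, Kira 16, Alice 10. Wendy eliminated.
Round 4: Jamal 21, Kira 16, Alice 10. Alice eliminated.
Round 5: Jamal 31, Kira 16. Jamal has a majority (≥24).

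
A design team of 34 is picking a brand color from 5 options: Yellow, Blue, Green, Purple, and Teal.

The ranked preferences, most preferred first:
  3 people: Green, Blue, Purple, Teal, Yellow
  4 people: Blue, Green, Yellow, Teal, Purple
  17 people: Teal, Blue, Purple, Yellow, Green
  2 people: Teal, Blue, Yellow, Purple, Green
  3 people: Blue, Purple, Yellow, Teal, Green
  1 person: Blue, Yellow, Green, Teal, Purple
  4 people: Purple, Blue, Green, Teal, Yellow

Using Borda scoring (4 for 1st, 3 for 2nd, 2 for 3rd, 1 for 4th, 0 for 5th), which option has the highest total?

Blue

Yellow: 3×0 + 4×2 + 17×1 + 2×2 + 3×2 + 1×3 + 4×0 = 38
Blue: 3×3 + 4×4 + 17×3 + 2×3 + 3×4 + 1×4 + 4×3 = 110
Green: 3×4 + 4×3 + 17×0 + 2×0 + 3×0 + 1×2 + 4×2 = 34
Purple: 3×2 + 4×0 + 17×2 + 2×1 + 3×3 + 1×0 + 4×4 = 67
Teal: 3×1 + 4×1 + 17×4 + 2×4 + 3×1 + 1×1 + 4×1 = 91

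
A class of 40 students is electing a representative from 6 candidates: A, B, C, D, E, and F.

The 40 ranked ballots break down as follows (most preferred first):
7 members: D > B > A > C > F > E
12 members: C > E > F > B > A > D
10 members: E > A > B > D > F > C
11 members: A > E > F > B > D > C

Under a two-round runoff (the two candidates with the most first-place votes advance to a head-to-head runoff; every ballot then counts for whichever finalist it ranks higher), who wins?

Round 1 first-place votes: A 11, B 0, C 12, D 7, E 10, F 0. C and A advance.
Runoff: C is ranked above A on 12 ballots, A above C on 28.

A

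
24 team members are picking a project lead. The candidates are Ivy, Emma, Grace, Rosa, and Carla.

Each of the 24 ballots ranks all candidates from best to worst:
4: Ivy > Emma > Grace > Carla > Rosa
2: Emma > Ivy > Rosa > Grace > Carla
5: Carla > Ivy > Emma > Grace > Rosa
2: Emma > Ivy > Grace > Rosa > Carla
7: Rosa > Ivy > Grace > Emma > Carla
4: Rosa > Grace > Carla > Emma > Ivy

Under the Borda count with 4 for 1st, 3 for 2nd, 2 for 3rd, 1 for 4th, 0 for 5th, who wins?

Ivy: 4×4 + 2×3 + 5×3 + 2×3 + 7×3 + 4×0 = 64
Emma: 4×3 + 2×4 + 5×2 + 2×4 + 7×1 + 4×1 = 49
Grace: 4×2 + 2×1 + 5×1 + 2×2 + 7×2 + 4×3 = 45
Rosa: 4×0 + 2×2 + 5×0 + 2×1 + 7×4 + 4×4 = 50
Carla: 4×1 + 2×0 + 5×4 + 2×0 + 7×0 + 4×2 = 32

Ivy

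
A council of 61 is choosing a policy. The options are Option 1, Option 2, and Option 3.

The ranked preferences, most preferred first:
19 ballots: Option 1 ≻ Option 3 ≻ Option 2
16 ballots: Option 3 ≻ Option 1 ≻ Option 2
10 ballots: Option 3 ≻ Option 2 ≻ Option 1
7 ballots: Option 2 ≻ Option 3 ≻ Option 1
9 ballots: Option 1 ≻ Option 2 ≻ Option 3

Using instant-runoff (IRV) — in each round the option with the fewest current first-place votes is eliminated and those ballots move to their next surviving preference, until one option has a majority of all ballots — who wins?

Option 3

Round 1: Option 1 28, Option 2 7, Option 3 26. Option 2 eliminated.
Round 2: Option 1 28, Option 3 33. Option 3 has a majority (≥31).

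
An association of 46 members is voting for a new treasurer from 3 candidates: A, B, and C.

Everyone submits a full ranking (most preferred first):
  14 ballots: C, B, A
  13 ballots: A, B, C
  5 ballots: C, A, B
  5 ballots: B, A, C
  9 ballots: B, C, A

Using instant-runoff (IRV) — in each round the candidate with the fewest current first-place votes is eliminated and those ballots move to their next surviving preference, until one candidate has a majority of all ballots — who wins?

Round 1: A 13, B 14, C 19. A eliminated.
Round 2: B 27, C 19. B has a majority (≥24).

B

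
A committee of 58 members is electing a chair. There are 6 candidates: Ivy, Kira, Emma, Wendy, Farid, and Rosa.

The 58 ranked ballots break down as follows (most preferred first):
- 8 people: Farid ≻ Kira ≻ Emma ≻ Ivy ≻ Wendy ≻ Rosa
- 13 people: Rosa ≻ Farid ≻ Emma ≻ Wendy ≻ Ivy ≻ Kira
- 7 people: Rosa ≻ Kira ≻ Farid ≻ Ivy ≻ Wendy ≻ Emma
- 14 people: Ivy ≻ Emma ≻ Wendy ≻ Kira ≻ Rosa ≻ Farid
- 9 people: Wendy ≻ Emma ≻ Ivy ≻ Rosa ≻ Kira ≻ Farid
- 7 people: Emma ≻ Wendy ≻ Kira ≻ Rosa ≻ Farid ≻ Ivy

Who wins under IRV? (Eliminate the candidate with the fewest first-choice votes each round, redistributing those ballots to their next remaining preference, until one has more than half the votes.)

Round 1: Ivy 14, Kira 0, Emma 7, Wendy 9, Farid 8, Rosa 20. Kira eliminated.
Round 2: Ivy 14, Emma 7, Wendy 9, Farid 8, Rosa 20. Emma eliminated.
Round 3: Ivy 14, Wendy 16, Farid 8, Rosa 20. Farid eliminated.
Round 4: Ivy 22, Wendy 16, Rosa 20. Wendy eliminated.
Round 5: Ivy 31, Rosa 27. Ivy has a majority (≥30).

Ivy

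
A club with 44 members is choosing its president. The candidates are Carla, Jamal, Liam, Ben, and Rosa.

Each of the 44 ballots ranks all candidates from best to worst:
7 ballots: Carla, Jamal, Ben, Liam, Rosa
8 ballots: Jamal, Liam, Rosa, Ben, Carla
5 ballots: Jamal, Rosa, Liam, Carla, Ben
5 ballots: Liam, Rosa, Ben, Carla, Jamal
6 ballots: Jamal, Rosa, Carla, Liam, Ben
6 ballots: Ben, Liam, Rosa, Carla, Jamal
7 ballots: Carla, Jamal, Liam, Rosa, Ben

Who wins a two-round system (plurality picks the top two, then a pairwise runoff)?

Round 1 first-place votes: Carla 14, Jamal 19, Liam 5, Ben 6, Rosa 0. Jamal and Carla advance.
Runoff: Jamal is ranked above Carla on 19 ballots, Carla above Jamal on 25.

Carla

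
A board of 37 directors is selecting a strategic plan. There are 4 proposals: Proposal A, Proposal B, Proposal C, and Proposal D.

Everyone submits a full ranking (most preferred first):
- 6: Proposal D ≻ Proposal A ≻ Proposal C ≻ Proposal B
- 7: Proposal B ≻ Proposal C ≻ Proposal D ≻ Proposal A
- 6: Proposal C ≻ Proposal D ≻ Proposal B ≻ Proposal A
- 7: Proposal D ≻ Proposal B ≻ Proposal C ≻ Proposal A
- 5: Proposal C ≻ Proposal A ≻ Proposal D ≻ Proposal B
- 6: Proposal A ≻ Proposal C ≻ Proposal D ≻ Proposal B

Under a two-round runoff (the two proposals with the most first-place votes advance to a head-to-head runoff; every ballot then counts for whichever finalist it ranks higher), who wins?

Proposal C

Round 1 first-place votes: Proposal A 6, Proposal B 7, Proposal C 11, Proposal D 13. Proposal D and Proposal C advance.
Runoff: Proposal D is ranked above Proposal C on 13 ballots, Proposal C above Proposal D on 24.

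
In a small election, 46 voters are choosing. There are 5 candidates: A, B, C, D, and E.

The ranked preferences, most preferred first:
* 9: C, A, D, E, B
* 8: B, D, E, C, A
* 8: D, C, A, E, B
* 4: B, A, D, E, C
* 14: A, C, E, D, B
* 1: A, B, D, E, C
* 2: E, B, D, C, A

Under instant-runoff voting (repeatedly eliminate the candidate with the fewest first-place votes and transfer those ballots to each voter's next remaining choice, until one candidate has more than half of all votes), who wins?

Round 1: A 15, B 12, C 9, D 8, E 2. E eliminated.
Round 2: A 15, B 14, C 9, D 8. D eliminated.
Round 3: A 15, B 14, C 17. B eliminated.
Round 4: A 19, C 27. C has a majority (≥24).

C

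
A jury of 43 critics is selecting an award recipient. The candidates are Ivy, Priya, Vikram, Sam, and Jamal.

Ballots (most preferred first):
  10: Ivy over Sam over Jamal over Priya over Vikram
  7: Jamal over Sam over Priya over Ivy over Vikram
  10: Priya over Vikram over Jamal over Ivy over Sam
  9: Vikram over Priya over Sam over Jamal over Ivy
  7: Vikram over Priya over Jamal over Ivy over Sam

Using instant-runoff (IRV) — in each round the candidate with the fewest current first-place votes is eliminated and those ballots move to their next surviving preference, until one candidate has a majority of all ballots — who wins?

Round 1: Ivy 10, Priya 10, Vikram 16, Sam 0, Jamal 7. Sam eliminated.
Round 2: Ivy 10, Priya 10, Vikram 16, Jamal 7. Jamal eliminated.
Round 3: Ivy 10, Priya 17, Vikram 16. Ivy eliminated.
Round 4: Priya 27, Vikram 16. Priya has a majority (≥22).

Priya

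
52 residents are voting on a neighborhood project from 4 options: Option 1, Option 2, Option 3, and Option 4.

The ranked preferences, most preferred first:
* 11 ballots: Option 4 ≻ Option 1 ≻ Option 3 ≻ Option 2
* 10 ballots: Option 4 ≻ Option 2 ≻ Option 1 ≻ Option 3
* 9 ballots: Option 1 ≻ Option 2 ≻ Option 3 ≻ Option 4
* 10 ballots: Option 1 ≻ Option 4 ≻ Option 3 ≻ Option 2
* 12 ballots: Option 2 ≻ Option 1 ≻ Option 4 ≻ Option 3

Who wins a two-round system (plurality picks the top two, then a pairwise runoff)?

Round 1 first-place votes: Option 1 19, Option 2 12, Option 3 0, Option 4 21. Option 4 and Option 1 advance.
Runoff: Option 4 is ranked above Option 1 on 21 ballots, Option 1 above Option 4 on 31.

Option 1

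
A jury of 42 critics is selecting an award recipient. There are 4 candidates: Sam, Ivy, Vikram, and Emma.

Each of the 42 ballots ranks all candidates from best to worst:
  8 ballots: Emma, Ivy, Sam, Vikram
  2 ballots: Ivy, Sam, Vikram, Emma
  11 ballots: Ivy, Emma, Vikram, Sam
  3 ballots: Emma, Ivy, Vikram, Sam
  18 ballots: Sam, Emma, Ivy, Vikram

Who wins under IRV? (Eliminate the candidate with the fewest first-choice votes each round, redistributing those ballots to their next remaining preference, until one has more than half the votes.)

Ivy

Round 1: Sam 18, Ivy 13, Vikram 0, Emma 11. Vikram eliminated.
Round 2: Sam 18, Ivy 13, Emma 11. Emma eliminated.
Round 3: Sam 18, Ivy 24. Ivy has a majority (≥22).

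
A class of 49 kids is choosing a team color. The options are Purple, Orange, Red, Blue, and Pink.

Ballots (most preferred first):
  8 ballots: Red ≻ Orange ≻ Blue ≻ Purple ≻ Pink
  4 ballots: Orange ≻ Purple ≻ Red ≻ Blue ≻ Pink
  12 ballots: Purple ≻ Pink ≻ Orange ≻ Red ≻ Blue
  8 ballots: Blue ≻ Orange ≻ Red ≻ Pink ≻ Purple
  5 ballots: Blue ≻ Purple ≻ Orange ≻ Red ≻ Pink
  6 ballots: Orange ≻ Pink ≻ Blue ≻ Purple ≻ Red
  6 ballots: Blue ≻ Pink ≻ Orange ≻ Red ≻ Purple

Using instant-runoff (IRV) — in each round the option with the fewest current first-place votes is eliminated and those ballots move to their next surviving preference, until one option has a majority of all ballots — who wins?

Orange

Round 1: Purple 12, Orange 10, Red 8, Blue 19, Pink 0. Pink eliminated.
Round 2: Purple 12, Orange 10, Red 8, Blue 19. Red eliminated.
Round 3: Purple 12, Orange 18, Blue 19. Purple eliminated.
Round 4: Orange 30, Blue 19. Orange has a majority (≥25).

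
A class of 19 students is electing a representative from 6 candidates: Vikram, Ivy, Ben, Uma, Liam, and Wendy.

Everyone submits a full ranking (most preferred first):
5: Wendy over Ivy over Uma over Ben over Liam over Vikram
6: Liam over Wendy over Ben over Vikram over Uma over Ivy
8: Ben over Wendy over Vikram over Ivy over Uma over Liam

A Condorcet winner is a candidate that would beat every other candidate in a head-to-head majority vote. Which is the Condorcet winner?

Wendy

Wendy vs Vikram: 19–0
Wendy vs Ivy: 19–0
Wendy vs Ben: 11–8
Wendy vs Uma: 19–0
Wendy vs Liam: 13–6
Wendy beats every other candidate.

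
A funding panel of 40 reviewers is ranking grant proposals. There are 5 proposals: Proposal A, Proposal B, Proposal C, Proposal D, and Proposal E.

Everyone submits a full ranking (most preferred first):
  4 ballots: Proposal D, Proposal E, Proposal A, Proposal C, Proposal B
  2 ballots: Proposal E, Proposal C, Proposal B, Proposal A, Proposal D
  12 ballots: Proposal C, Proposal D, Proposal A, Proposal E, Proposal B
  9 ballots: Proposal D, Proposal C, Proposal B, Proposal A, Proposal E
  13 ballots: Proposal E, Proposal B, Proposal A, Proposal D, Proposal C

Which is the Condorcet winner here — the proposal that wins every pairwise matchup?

Proposal D vs Proposal A: 25–15
Proposal D vs Proposal B: 25–15
Proposal D vs Proposal C: 26–14
Proposal D vs Proposal E: 25–15
Proposal D beats every other proposal.

Proposal D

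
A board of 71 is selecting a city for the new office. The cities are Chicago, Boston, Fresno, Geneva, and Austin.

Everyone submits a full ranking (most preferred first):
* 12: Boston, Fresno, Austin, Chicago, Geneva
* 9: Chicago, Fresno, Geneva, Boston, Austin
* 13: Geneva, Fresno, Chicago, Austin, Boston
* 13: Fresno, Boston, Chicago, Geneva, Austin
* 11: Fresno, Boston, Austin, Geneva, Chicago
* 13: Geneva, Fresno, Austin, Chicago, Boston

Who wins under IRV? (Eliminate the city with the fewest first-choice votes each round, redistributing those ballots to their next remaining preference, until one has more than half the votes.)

Round 1: Chicago 9, Boston 12, Fresno 24, Geneva 26, Austin 0. Austin eliminated.
Round 2: Chicago 9, Boston 12, Fresno 24, Geneva 26. Chicago eliminated.
Round 3: Boston 12, Fresno 33, Geneva 26. Boston eliminated.
Round 4: Fresno 45, Geneva 26. Fresno has a majority (≥36).

Fresno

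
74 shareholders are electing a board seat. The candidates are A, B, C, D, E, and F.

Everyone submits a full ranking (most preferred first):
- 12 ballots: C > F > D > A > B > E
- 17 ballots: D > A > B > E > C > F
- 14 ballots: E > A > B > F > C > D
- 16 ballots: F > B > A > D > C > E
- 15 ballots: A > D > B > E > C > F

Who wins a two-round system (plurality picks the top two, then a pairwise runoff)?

Round 1 first-place votes: A 15, B 0, C 12, D 17, E 14, F 16. D and F advance.
Runoff: D is ranked above F on 32 ballots, F above D on 42.

F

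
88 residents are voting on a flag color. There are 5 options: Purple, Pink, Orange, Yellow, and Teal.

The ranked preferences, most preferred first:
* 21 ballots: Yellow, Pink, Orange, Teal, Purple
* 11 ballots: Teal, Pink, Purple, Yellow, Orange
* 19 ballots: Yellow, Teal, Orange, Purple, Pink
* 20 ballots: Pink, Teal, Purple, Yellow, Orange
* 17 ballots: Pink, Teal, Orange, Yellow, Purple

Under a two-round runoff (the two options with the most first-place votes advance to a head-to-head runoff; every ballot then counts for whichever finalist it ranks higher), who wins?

Pink

Round 1 first-place votes: Purple 0, Pink 37, Orange 0, Yellow 40, Teal 11. Yellow and Pink advance.
Runoff: Yellow is ranked above Pink on 40 ballots, Pink above Yellow on 48.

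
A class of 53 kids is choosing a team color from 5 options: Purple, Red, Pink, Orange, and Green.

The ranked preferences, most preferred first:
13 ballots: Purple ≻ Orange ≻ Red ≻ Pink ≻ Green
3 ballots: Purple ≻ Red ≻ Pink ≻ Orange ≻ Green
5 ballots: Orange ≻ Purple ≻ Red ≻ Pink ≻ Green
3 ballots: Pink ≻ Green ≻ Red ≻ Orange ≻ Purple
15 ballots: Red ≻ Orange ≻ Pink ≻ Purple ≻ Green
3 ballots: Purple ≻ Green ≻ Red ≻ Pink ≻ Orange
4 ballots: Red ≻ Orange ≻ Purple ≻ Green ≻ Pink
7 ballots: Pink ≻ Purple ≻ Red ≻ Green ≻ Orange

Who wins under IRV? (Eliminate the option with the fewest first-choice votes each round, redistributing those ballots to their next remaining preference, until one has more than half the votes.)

Purple

Round 1: Purple 19, Red 19, Pink 10, Orange 5, Green 0. Green eliminated.
Round 2: Purple 19, Red 19, Pink 10, Orange 5. Orange eliminated.
Round 3: Purple 24, Red 19, Pink 10. Pink eliminated.
Round 4: Purple 31, Red 22. Purple has a majority (≥27).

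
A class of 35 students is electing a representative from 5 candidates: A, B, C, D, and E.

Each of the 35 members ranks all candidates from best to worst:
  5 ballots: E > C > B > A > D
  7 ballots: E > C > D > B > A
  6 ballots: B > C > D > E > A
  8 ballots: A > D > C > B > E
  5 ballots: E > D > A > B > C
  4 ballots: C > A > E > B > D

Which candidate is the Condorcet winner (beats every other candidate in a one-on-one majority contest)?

C

C vs A: 22–13
C vs B: 24–11
C vs D: 22–13
C vs E: 18–17
C beats every other candidate.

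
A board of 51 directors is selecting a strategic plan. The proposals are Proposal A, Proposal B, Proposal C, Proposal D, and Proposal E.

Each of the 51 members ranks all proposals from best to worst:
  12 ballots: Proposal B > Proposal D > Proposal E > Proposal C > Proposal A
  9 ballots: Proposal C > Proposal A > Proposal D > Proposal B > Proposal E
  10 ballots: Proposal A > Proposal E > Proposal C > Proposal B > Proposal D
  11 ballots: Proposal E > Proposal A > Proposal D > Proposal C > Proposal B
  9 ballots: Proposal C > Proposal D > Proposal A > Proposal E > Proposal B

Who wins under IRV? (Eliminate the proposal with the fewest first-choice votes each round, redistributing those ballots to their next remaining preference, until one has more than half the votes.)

Proposal E

Round 1: Proposal A 10, Proposal B 12, Proposal C 18, Proposal D 0, Proposal E 11. Proposal D eliminated.
Round 2: Proposal A 10, Proposal B 12, Proposal C 18, Proposal E 11. Proposal A eliminated.
Round 3: Proposal B 12, Proposal C 18, Proposal E 21. Proposal B eliminated.
Round 4: Proposal C 18, Proposal E 33. Proposal E has a majority (≥26).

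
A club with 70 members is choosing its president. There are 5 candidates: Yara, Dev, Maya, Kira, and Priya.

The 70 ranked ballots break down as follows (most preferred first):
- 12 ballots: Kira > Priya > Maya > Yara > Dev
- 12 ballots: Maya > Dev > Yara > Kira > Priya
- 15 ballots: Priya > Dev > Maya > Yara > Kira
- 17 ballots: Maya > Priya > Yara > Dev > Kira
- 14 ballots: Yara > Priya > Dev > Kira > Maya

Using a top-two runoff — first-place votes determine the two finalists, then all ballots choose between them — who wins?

Priya

Round 1 first-place votes: Yara 14, Dev 0, Maya 29, Kira 12, Priya 15. Maya and Priya advance.
Runoff: Maya is ranked above Priya on 29 ballots, Priya above Maya on 41.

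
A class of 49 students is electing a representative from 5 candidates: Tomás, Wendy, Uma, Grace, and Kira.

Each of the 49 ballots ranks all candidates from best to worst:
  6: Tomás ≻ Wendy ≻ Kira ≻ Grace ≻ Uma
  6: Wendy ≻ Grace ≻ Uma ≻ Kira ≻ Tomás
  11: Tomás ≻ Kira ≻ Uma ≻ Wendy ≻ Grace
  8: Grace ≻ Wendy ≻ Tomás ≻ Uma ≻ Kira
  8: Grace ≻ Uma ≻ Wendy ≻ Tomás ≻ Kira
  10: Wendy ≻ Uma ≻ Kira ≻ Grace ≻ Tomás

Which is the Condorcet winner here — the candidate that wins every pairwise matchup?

Wendy

Wendy vs Tomás: 32–17
Wendy vs Uma: 30–19
Wendy vs Grace: 33–16
Wendy vs Kira: 38–11
Wendy beats every other candidate.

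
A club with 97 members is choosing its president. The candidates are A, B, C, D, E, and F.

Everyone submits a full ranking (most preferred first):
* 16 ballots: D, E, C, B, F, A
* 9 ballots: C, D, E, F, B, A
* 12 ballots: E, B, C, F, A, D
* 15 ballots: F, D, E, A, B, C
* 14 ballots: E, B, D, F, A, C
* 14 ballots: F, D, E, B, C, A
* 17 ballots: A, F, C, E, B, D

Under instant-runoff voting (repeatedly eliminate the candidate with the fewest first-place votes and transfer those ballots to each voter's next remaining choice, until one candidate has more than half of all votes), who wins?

E

Round 1: A 17, B 0, C 9, D 16, E 26, F 29. B eliminated.
Round 2: A 17, C 9, D 16, E 26, F 29. C eliminated.
Round 3: A 17, D 25, E 26, F 29. A eliminated.
Round 4: D 25, E 26, F 46. D eliminated.
Round 5: E 51, F 46. E has a majority (≥49).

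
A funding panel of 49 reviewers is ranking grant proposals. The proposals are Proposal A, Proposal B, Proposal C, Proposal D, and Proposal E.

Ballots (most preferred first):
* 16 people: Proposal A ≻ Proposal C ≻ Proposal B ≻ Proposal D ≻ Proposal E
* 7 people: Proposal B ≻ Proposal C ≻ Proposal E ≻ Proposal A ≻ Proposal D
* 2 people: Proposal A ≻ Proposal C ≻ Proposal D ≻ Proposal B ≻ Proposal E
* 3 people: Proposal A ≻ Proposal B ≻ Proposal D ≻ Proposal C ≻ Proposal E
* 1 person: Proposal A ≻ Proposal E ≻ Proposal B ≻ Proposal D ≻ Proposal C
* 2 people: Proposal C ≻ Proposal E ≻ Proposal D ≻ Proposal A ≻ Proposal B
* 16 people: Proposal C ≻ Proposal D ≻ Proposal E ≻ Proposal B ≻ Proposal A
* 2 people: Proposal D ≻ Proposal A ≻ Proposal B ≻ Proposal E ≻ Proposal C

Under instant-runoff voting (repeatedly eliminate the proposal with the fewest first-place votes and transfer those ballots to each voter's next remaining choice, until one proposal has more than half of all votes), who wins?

Round 1: Proposal A 22, Proposal B 7, Proposal C 18, Proposal D 2, Proposal E 0. Proposal E eliminated.
Round 2: Proposal A 22, Proposal B 7, Proposal C 18, Proposal D 2. Proposal D eliminated.
Round 3: Proposal A 24, Proposal B 7, Proposal C 18. Proposal B eliminated.
Round 4: Proposal A 24, Proposal C 25. Proposal C has a majority (≥25).

Proposal C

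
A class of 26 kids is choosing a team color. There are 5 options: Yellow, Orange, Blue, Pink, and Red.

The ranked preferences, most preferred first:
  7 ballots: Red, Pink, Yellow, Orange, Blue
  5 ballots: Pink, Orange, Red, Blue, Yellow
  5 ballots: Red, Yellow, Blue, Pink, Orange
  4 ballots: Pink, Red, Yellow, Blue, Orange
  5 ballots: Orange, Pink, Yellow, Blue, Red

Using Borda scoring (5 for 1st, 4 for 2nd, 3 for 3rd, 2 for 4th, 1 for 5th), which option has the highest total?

Yellow: 7×3 + 5×1 + 5×4 + 4×3 + 5×3 = 73
Orange: 7×2 + 5×4 + 5×1 + 4×1 + 5×5 = 68
Blue: 7×1 + 5×2 + 5×3 + 4×2 + 5×2 = 50
Pink: 7×4 + 5×5 + 5×2 + 4×5 + 5×4 = 103
Red: 7×5 + 5×3 + 5×5 + 4×4 + 5×1 = 96

Pink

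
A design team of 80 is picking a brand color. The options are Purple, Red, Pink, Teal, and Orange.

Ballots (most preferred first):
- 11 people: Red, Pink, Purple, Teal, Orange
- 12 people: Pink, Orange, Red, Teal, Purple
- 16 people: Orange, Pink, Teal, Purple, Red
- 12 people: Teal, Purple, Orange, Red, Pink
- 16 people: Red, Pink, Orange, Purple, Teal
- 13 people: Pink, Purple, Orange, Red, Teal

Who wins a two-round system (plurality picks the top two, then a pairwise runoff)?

Round 1 first-place votes: Purple 0, Red 27, Pink 25, Teal 12, Orange 16. Red and Pink advance.
Runoff: Red is ranked above Pink on 39 ballots, Pink above Red on 41.

Pink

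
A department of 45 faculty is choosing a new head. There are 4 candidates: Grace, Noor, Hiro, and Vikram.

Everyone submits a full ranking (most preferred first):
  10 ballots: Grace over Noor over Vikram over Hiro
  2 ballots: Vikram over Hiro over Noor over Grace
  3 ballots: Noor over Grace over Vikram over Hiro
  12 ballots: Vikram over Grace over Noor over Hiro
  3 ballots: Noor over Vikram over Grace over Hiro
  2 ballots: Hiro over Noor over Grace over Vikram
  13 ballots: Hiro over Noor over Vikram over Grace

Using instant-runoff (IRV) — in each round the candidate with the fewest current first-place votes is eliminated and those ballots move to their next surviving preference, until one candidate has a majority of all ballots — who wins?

Round 1: Grace 10, Noor 6, Hiro 15, Vikram 14. Noor eliminated.
Round 2: Grace 13, Hiro 15, Vikram 17. Grace eliminated.
Round 3: Hiro 15, Vikram 30. Vikram has a majority (≥23).

Vikram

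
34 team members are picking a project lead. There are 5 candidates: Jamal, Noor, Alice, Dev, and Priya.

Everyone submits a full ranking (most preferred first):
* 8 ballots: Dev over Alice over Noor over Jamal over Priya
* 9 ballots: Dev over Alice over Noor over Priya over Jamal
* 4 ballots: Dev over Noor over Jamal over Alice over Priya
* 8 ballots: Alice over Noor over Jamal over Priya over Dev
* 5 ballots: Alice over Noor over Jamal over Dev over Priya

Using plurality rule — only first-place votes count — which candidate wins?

Dev

First-place votes: Jamal 0, Noor 0, Alice 13, Dev 21, Priya 0.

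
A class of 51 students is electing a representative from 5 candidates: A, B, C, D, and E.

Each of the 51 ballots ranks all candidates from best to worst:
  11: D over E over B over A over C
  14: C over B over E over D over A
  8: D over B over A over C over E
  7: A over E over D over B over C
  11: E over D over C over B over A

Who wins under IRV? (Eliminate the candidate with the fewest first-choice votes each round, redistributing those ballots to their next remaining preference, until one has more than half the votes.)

E

Round 1: A 7, B 0, C 14, D 19, E 11. B eliminated.
Round 2: A 7, C 14, D 19, E 11. A eliminated.
Round 3: C 14, D 19, E 18. C eliminated.
Round 4: D 19, E 32. E has a majority (≥26).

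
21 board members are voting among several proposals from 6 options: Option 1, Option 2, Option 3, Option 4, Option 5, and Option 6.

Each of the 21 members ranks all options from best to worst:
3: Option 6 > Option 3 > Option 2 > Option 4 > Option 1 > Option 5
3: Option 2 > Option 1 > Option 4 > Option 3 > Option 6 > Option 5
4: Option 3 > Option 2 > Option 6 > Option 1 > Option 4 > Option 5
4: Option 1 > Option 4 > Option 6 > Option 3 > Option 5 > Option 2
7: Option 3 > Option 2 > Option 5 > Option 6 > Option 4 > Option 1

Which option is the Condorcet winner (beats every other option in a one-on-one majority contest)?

Option 3

Option 3 vs Option 1: 14–7
Option 3 vs Option 2: 18–3
Option 3 vs Option 4: 14–7
Option 3 vs Option 5: 21–0
Option 3 vs Option 6: 14–7
Option 3 beats every other option.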